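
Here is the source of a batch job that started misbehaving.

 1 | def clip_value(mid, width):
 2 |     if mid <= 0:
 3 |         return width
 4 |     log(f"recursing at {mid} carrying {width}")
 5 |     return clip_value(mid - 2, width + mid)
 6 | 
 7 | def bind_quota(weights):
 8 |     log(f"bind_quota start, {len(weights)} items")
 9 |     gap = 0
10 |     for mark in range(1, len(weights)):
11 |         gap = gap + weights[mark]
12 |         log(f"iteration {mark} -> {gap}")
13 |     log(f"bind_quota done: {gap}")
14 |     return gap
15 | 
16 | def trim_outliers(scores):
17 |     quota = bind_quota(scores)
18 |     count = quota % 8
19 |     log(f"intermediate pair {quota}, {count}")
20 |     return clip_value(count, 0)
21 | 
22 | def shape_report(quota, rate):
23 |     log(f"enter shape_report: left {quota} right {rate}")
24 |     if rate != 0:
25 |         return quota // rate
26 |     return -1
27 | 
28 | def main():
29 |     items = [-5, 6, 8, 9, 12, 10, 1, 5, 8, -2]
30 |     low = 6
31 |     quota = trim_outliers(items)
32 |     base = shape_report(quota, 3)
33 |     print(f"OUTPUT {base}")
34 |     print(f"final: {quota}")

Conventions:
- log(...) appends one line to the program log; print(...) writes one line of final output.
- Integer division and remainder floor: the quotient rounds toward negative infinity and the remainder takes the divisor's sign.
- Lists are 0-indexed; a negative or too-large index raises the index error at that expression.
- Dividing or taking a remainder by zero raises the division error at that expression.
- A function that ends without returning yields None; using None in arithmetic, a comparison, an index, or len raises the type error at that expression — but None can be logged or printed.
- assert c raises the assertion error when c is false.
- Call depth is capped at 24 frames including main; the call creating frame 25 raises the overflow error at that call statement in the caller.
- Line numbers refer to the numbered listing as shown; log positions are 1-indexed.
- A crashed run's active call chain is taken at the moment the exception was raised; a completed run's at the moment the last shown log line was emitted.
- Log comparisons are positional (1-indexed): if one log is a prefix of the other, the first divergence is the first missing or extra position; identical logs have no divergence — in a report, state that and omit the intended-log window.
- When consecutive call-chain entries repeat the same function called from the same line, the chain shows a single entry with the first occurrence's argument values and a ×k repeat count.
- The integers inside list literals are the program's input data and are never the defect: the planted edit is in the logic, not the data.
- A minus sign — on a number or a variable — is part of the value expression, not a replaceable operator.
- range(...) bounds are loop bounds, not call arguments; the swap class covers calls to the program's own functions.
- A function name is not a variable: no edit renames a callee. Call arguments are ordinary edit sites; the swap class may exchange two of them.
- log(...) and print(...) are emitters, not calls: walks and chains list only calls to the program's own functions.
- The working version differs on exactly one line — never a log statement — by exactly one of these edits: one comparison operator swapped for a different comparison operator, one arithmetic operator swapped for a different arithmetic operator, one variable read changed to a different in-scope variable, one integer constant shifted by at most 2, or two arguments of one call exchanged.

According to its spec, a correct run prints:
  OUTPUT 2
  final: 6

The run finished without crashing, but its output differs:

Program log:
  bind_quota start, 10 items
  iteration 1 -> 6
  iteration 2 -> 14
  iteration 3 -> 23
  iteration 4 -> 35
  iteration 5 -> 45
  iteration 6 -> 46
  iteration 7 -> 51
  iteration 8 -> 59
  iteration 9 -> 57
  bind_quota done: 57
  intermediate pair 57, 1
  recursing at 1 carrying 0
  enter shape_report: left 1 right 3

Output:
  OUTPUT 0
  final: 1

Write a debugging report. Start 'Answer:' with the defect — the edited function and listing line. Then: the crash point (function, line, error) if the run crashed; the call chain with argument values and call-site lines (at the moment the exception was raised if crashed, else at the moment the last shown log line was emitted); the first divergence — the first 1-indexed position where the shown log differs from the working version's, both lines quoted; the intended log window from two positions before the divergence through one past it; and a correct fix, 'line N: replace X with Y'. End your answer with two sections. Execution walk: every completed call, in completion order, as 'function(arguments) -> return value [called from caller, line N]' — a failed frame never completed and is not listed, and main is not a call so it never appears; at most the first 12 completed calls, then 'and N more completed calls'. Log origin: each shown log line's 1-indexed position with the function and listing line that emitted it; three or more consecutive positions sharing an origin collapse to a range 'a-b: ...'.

Answer: the defect is in bind_quota at line 10.
Key observation: Position 2 is the first bad log line: 'iteration 1 -> 6' should read 'iteration 0 -> -5'.
Call chain: main -> shape_report(1, 3) (called at line 32).
First divergence: position 2 — shown 'iteration 1 -> 6', intended 'iteration 0 -> -5'.
Intended log window:
  1: bind_quota start, 10 items
  2: iteration 0 -> -5
  3: iteration 1 -> 1
Execution walk:
  bind_quota([-5, 6, 8, 9, 12, 10, 1, 5, 8, -2]) -> 57  [called from trim_outliers, line 17]
  clip_value(-1, 1) -> 1  [called from clip_value, line 5]
  clip_value(1, 0) -> 1  [called from trim_outliers, line 20]
  trim_outliers([-5, 6, 8, 9, 12, 10, 1, 5, 8, -2]) -> 1  [called from main, line 31]
  shape_report(1, 3) -> 0  [called from main, line 32]
Origin of each log line:
  1 — bind_quota, line 8
  2-10 — bind_quota, line 12
  11 — bind_quota, line 13
  12 — trim_outliers, line 19
  13 — clip_value, line 4
  14 — shape_report, line 23
A correct fix: line 10: replace `1` with `0`.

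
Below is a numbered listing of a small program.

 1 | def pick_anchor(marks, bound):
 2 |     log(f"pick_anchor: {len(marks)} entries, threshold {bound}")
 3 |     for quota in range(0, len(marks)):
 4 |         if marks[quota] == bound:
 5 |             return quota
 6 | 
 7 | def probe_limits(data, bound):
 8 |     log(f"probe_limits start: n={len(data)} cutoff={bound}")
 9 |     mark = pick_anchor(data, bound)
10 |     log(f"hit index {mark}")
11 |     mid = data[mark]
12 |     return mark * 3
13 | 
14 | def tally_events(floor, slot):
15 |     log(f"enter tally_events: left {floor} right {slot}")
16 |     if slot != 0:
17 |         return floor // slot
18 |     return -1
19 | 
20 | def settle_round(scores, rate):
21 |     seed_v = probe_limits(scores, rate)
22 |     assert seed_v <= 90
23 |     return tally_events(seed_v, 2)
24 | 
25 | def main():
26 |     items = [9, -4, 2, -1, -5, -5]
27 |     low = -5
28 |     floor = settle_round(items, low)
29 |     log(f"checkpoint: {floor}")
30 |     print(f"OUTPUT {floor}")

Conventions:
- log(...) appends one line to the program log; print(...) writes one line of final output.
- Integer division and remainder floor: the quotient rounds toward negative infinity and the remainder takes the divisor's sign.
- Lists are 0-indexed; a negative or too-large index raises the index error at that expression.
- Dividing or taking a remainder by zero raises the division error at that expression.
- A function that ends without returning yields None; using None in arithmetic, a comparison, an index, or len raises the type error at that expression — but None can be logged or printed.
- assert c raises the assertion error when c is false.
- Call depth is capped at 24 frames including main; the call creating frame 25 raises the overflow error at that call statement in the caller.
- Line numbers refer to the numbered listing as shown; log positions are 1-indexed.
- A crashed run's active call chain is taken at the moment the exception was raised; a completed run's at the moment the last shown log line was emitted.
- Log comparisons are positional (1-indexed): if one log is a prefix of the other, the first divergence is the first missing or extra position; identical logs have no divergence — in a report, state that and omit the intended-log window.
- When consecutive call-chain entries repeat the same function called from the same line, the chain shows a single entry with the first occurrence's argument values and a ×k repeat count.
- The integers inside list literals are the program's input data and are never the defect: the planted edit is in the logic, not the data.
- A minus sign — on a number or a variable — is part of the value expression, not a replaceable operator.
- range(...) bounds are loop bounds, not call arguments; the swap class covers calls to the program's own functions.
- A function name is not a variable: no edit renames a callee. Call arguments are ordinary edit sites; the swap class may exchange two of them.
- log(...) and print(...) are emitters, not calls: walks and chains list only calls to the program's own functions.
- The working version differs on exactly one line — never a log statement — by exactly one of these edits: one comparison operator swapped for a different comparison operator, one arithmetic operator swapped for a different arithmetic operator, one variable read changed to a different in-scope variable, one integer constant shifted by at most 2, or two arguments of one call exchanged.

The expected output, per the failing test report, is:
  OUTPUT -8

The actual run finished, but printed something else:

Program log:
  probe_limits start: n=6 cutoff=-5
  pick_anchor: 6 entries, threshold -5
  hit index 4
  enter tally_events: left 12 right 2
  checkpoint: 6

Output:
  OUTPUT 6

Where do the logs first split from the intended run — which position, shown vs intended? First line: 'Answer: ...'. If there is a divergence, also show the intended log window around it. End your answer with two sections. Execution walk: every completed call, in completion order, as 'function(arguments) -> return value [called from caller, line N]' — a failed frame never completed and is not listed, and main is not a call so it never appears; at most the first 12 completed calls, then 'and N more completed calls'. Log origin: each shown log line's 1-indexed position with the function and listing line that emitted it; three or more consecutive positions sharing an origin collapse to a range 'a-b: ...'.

Answer: at position 4 the run shows 'enter tally_events: left 12 right 2' where the working version logs 'enter tally_events: left -15 right 2'.
Intended log window:
  2: pick_anchor: 6 entries, threshold -5
  3: hit index 4
  4: enter tally_events: left -15 right 2
  5: checkpoint: -8
Execution walk:
  pick_anchor([9, -4, 2, -1, -5, -5], -5) -> 4  [called from probe_limits, line 9]
  probe_limits([9, -4, 2, -1, -5, -5], -5) -> 12  [called from settle_round, line 21]
  tally_events(12, 2) -> 6  [called from settle_round, line 23]
  settle_round([9, -4, 2, -1, -5, -5], -5) -> 6  [called from main, line 28]
Origin of each log line:
  1 — probe_limits, line 8
  2 — pick_anchor, line 2
  3 — probe_limits, line 10
  4 — tally_events, line 15
  5 — main, line 29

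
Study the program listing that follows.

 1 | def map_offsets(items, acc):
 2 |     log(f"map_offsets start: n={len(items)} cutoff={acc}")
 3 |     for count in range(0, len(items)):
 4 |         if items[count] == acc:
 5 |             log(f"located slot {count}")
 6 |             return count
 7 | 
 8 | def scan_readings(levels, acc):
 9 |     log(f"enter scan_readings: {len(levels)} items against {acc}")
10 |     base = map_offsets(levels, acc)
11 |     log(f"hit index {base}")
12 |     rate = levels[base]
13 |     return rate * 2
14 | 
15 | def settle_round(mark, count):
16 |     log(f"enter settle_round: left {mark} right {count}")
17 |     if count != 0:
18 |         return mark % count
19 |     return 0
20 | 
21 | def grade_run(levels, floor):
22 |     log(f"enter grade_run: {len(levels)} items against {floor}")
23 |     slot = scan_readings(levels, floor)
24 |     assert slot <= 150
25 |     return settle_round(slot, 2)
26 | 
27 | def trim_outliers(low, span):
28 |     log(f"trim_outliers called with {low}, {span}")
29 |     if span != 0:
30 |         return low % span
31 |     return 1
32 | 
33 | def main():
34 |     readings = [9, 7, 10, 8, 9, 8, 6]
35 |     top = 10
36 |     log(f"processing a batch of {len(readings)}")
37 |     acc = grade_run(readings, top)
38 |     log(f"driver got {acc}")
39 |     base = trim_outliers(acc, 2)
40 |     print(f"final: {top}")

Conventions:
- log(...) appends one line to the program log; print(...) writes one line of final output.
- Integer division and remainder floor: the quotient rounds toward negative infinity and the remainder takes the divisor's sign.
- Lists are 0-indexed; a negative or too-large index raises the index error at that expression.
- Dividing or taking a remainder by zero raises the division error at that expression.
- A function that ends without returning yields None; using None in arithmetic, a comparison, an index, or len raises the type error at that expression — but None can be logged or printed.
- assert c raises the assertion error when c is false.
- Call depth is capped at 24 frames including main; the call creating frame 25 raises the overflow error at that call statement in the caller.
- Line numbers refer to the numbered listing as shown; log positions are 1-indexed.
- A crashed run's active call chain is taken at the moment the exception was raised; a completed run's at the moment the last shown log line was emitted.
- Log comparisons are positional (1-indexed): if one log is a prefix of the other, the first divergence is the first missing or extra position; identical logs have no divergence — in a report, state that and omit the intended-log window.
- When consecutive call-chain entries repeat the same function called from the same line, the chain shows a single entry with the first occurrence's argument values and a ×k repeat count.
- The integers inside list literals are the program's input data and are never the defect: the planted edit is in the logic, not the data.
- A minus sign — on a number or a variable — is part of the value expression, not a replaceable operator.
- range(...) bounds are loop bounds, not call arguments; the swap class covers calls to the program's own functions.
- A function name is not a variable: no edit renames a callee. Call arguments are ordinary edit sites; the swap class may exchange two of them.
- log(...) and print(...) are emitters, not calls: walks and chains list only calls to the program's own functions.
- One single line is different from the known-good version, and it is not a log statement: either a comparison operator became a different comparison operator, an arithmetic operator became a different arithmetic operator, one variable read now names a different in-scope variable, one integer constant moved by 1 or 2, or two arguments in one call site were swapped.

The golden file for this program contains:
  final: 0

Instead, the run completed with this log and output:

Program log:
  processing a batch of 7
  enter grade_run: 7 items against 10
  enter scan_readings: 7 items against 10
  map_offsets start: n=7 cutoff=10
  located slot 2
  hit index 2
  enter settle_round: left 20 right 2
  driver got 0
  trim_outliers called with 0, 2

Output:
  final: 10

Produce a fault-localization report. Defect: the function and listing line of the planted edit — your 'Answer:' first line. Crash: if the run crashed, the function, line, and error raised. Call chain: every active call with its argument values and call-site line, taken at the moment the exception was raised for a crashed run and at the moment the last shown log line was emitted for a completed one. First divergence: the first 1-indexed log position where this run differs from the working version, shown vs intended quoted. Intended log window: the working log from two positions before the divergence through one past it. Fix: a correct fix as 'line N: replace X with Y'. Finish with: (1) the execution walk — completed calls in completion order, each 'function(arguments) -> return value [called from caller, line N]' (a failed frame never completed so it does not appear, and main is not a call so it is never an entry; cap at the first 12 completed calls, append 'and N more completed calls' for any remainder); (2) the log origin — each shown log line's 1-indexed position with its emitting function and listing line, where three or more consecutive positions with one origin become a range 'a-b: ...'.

Answer: the defect is in main at line 40.
Key fact: Log streams are identical — the defect surfaces only in the printed output.
Call chain: main -> trim_outliers(0, 2) (called at line 39).
First divergence: none — the logs agree in full.
Execution walk:
  map_offsets([9, 7, 10, 8, 9, 8, 6], 10) -> 2  [called from scan_readings, line 10]
  scan_readings([9, 7, 10, 8, 9, 8, 6], 10) -> 20  [called from grade_run, line 23]
  settle_round(20, 2) -> 0  [called from grade_run, line 25]
  grade_run([9, 7, 10, 8, 9, 8, 6], 10) -> 0  [called from main, line 37]
  trim_outliers(0, 2) -> 0  [called from main, line 39]
Log origin:
  1: logged in main at line 36
  2: logged in grade_run at line 22
  3: logged in scan_readings at line 9
  4: logged in map_offsets at line 2
  5: logged in map_offsets at line 5
  6: logged in scan_readings at line 11
  7: logged in settle_round at line 16
  8: logged in main at line 38
  9: logged in trim_outliers at line 28
A correct fix: line 40: replace `top` with `base`.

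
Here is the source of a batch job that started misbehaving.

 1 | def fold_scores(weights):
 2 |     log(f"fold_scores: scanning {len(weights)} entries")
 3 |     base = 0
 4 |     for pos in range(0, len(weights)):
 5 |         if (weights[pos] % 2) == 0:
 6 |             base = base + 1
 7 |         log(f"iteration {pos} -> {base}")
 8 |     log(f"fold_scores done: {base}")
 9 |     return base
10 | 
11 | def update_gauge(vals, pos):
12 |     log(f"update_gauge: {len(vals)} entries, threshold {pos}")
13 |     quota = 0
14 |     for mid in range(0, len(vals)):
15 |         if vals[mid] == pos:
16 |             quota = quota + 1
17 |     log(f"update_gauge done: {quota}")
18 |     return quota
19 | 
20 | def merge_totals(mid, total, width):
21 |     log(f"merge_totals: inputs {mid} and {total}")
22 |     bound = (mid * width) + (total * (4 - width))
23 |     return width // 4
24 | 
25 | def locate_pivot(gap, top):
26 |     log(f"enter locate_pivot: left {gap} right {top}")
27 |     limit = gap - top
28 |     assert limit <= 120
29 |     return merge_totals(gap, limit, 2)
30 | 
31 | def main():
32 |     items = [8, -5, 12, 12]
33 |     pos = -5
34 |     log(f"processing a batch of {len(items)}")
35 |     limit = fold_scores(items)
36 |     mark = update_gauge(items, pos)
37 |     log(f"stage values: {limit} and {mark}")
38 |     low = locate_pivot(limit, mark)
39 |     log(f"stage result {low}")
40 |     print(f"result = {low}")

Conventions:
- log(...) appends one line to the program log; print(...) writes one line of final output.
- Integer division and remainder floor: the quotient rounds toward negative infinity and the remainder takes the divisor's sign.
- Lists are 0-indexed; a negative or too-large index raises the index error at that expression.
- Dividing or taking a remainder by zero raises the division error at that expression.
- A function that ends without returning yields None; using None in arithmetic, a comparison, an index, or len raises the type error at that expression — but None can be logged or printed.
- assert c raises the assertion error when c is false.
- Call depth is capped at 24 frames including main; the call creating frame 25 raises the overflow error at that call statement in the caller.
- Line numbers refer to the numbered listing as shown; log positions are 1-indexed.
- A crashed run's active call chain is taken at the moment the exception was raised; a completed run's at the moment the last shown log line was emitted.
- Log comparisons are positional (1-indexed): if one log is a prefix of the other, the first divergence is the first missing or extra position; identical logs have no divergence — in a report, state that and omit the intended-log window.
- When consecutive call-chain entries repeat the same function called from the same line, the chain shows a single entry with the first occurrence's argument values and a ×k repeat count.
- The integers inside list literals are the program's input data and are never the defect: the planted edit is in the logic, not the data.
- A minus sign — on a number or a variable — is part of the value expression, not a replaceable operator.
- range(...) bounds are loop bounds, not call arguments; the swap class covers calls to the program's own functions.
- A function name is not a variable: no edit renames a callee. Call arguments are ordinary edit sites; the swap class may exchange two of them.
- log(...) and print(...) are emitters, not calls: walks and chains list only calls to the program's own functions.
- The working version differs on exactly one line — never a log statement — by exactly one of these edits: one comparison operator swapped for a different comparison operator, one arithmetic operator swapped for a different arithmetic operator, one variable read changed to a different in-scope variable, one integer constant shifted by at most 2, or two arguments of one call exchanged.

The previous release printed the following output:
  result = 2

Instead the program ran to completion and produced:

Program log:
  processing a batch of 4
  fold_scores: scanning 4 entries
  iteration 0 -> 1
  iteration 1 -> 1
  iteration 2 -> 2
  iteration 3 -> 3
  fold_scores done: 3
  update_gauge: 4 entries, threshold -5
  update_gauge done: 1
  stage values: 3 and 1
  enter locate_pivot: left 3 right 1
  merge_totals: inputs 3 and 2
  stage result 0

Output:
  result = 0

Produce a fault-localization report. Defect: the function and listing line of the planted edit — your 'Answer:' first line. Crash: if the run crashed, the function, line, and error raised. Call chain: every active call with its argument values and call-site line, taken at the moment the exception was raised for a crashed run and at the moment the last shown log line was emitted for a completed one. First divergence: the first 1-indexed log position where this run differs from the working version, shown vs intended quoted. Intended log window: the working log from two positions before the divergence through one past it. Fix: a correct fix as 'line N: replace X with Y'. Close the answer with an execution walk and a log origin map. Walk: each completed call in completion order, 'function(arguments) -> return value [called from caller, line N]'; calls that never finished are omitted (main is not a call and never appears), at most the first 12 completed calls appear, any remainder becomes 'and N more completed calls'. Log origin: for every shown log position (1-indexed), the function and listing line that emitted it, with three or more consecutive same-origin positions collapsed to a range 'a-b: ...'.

Answer: the defect is in merge_totals at line 23.
The tell: At log position 13 the runs split — shown 'stage result 0', but the working version logs 'stage result 2'.
Call chain: main.
First divergence: position 13 — the shown line 'stage result 0' should read 'stage result 2'.
Intended log window:
  11: enter locate_pivot: left 3 right 1
  12: merge_totals: inputs 3 and 2
  13: stage result 2
Execution walk:
  fold_scores([8, -5, 12, 12]) -> 3  [called from main, line 35]
  update_gauge([8, -5, 12, 12], -5) -> 1  [called from main, line 36]
  merge_totals(3, 2, 2) -> 0  [called from locate_pivot, line 29]
  locate_pivot(3, 1) -> 0  [called from main, line 38]
Log line origins:
  1 — main, line 34
  2 — fold_scores, line 2
  3-6 — fold_scores, line 7
  7 — fold_scores, line 8
  8 — update_gauge, line 12
  9 — update_gauge, line 17
  10 — main, line 37
  11 — locate_pivot, line 26
  12 — merge_totals, line 21
  13 — main, line 39
A correct fix: line 23: replace `width` with `bound`.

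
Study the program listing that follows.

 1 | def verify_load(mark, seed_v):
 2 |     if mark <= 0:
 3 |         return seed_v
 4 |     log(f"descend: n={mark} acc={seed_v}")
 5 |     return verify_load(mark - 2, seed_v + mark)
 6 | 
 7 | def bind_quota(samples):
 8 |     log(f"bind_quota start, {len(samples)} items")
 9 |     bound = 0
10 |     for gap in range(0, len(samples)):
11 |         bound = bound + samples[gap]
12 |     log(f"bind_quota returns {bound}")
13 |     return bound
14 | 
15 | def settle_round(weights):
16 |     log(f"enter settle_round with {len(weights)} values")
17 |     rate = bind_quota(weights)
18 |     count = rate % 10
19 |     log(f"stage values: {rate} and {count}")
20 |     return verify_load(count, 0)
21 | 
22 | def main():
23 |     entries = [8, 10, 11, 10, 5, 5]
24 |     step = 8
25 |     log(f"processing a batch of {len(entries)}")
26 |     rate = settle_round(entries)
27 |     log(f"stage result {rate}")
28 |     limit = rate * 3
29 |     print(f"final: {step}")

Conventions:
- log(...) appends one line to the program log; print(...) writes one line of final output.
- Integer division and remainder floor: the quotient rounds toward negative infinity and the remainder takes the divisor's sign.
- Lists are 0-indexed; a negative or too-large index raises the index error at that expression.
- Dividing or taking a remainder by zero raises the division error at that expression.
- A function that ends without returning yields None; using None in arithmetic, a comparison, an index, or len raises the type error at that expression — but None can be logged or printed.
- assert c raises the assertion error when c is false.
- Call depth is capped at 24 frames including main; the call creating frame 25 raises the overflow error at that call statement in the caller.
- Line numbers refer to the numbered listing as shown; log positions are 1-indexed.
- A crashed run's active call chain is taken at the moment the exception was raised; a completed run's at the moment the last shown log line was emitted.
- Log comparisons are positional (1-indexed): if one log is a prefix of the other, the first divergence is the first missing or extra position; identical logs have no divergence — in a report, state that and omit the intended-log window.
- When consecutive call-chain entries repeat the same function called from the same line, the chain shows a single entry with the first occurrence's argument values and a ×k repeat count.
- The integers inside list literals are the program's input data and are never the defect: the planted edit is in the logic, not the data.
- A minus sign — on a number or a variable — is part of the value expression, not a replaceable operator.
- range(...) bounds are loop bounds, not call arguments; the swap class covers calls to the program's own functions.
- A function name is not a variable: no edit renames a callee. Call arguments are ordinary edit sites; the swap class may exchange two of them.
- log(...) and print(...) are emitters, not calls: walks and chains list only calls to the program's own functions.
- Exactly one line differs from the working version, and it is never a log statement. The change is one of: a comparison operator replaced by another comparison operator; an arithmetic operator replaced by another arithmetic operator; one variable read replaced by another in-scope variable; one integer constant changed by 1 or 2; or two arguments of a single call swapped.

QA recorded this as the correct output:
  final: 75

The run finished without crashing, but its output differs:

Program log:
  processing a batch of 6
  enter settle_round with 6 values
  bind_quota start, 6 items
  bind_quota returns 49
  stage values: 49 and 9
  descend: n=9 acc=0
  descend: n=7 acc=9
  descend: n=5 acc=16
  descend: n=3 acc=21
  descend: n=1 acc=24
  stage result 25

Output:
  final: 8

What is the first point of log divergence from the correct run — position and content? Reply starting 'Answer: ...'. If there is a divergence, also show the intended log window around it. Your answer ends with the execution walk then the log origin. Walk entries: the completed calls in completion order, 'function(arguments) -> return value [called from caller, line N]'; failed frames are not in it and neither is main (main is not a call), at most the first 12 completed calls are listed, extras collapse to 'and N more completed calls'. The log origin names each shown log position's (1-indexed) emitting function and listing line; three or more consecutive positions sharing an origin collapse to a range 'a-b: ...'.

Answer: none — the logs agree in full.
Execution walk:
  bind_quota([8, 10, 11, 10, 5, 5]) -> 49  [called from settle_round, line 17]
  verify_load(-1, 25) -> 25  [called from verify_load, line 5]
  verify_load(1, 24) -> 25  [called from verify_load, line 5]
  verify_load(3, 21) -> 25  [called from verify_load, line 5]
  verify_load(5, 16) -> 25  [called from verify_load, line 5]
  verify_load(7, 9) -> 25  [called from verify_load, line 5]
  verify_load(9, 0) -> 25  [called from settle_round, line 20]
  settle_round([8, 10, 11, 10, 5, 5]) -> 25  [called from main, line 26]
Log line origins:
  1 — main, line 25
  2 — settle_round, line 16
  3 — bind_quota, line 8
  4 — bind_quota, line 12
  5 — settle_round, line 19
  6-10 — verify_load, line 4
  11 — main, line 27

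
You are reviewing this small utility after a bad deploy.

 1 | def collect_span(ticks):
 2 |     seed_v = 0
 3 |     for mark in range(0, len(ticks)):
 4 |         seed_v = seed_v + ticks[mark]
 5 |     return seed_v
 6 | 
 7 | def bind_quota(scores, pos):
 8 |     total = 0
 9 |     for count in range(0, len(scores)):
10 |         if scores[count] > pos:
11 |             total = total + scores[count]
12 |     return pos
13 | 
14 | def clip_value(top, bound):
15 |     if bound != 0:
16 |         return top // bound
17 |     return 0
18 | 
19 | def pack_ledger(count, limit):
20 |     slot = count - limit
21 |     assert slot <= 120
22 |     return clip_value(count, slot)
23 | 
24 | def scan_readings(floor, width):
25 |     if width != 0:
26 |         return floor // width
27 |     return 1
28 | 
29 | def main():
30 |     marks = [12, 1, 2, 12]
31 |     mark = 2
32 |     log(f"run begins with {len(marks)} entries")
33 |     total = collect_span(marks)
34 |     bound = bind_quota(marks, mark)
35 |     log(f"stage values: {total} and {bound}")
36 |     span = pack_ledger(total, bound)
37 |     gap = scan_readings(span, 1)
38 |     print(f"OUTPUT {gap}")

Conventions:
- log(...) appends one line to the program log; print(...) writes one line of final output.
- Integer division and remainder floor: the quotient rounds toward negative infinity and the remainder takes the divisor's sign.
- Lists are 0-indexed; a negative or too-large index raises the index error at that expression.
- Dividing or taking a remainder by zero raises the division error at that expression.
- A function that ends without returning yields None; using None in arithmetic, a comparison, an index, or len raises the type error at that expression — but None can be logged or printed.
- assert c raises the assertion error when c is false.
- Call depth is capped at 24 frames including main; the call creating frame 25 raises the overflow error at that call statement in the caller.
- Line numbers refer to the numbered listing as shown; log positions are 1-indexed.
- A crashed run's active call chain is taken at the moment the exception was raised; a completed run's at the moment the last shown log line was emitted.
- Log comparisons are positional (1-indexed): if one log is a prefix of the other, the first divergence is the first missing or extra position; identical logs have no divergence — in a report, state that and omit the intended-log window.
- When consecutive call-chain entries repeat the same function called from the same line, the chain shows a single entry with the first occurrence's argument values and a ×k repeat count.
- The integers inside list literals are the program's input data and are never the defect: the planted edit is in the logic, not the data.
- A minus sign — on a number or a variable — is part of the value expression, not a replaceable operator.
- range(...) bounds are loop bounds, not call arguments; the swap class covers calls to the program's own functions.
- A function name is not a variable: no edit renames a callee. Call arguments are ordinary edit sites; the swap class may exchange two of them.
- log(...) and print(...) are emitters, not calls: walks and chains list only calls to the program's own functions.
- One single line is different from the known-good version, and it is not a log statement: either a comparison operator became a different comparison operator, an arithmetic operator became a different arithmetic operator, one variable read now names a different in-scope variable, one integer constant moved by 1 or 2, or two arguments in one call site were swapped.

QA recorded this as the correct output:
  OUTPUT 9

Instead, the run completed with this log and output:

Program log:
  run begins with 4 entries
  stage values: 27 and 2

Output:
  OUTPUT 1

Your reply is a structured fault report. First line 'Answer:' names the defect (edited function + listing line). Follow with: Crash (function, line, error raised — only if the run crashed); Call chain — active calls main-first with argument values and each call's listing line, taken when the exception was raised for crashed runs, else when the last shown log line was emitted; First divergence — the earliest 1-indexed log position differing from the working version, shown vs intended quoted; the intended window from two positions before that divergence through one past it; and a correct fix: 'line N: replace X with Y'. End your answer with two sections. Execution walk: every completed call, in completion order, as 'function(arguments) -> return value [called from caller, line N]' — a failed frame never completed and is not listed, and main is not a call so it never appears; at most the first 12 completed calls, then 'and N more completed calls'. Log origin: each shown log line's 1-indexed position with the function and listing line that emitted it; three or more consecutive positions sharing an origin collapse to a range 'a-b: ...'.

Answer: the defect is in bind_quota at line 12.
The tell: Position 2 is the first bad log line: 'stage values: 27 and 2' should read 'stage values: 27 and 24'.
Call chain: main.
First divergence: position 2 — the shown line 'stage values: 27 and 2' should read 'stage values: 27 and 24'.
Intended log window:
  1: run begins with 4 entries
  2: stage values: 27 and 24
Execution walk:
  collect_span([12, 1, 2, 12]) -> 27  [called from main, line 33]
  bind_quota([12, 1, 2, 12], 2) -> 2  [called from main, line 34]
  clip_value(27, 25) -> 1  [called from pack_ledger, line 22]
  pack_ledger(27, 2) -> 1  [called from main, line 36]
  scan_readings(1, 1) -> 1  [called from main, line 37]
Origin of each log line:
  1: emitted by main (line 32)
  2: emitted by main (line 35)
A correct fix: line 12: replace `pos` with `total`.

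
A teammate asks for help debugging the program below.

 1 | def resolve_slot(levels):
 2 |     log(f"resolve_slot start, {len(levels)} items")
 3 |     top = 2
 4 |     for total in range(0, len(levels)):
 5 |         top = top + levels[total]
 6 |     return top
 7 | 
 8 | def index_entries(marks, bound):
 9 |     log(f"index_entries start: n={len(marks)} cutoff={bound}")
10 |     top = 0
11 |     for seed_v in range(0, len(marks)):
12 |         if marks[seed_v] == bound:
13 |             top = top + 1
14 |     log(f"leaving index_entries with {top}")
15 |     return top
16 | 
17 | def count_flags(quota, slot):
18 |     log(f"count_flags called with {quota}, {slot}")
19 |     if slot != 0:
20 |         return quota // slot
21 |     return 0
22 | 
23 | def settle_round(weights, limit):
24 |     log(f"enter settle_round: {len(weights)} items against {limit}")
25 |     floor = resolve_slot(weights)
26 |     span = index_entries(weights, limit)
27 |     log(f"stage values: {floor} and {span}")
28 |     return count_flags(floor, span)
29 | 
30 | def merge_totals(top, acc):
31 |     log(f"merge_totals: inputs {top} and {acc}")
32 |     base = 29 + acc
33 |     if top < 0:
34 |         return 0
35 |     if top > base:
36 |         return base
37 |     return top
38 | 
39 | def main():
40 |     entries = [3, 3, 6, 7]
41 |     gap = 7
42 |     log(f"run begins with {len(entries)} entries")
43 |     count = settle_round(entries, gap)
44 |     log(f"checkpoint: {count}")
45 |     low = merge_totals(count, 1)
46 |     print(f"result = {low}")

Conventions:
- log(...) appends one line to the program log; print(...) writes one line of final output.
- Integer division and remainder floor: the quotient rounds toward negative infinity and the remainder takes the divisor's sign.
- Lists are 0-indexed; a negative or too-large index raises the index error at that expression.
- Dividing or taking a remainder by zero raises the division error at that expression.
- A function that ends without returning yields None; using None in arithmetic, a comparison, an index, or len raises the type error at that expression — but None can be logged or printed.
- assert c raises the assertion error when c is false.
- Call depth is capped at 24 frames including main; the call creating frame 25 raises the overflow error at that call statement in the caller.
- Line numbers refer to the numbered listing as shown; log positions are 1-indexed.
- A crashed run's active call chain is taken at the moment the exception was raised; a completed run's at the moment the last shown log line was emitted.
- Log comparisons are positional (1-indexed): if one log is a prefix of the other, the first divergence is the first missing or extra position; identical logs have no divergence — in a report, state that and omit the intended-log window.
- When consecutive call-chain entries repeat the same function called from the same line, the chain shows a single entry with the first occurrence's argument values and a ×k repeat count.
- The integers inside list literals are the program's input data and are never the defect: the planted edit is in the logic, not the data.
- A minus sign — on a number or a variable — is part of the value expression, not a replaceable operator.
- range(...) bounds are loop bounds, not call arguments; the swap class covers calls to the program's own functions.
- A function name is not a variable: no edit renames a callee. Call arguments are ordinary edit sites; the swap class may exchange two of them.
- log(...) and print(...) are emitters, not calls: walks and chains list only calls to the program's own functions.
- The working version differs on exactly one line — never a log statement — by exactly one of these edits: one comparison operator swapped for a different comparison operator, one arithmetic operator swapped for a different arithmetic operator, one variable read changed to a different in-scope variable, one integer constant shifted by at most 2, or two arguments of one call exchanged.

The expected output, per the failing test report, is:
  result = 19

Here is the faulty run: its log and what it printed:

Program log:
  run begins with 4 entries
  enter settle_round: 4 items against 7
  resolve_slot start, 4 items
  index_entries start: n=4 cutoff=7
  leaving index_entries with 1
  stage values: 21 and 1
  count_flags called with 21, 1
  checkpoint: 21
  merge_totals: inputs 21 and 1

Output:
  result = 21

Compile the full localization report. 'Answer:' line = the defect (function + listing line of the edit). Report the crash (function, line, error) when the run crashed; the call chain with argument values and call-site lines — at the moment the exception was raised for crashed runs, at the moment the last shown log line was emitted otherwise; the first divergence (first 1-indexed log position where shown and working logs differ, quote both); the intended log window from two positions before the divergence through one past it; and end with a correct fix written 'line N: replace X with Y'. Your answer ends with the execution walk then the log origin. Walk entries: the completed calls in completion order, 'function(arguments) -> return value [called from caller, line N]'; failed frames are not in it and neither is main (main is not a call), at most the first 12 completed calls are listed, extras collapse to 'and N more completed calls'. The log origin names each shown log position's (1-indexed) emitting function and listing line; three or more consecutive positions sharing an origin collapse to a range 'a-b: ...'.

Answer: the defect is in resolve_slot at line 3.
Key observation: Everything matches until log position 6, which reads 'stage values: 21 and 1' in place of 'stage values: 19 and 1'.
Call chain: main -> merge_totals(21, 1) (called at line 45).
First divergence: position 6 — the shown line 'stage values: 21 and 1' should read 'stage values: 19 and 1'.
Intended log window:
  4: index_entries start: n=4 cutoff=7
  5: leaving index_entries with 1
  6: stage values: 19 and 1
  7: count_flags called with 19, 1
Execution walk:
  resolve_slot([3, 3, 6, 7]) -> 21  [called from settle_round, line 25]
  index_entries([3, 3, 6, 7], 7) -> 1  [called from settle_round, line 26]
  count_flags(21, 1) -> 21  [called from settle_round, line 28]
  settle_round([3, 3, 6, 7], 7) -> 21  [called from main, line 43]
  merge_totals(21, 1) -> 21  [called from main, line 45]
Log line origins:
  1: emitted by main (line 42)
  2: emitted by settle_round (line 24)
  3: emitted by resolve_slot (line 2)
  4: emitted by index_entries (line 9)
  5: emitted by index_entries (line 14)
  6: emitted by settle_round (line 27)
  7: emitted by count_flags (line 18)
  8: emitted by main (line 44)
  9: emitted by merge_totals (line 31)
A correct fix: line 3: replace `2` with `0`.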